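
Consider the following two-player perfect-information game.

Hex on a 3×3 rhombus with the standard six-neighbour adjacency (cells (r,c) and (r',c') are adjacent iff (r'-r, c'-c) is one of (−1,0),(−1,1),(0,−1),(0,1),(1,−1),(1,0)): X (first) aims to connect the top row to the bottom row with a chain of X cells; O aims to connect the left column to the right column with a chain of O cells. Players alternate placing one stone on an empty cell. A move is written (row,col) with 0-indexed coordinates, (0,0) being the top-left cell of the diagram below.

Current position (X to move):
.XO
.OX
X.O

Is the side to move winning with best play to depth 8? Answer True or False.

ply 1, X at .XO/.OX/X.O | (0,0)=-1→XXO/.OX/X.O; (1,0)=+1→.XO/XOX/X.O*; (2,1)=-1→.XO/.OX/XXO
ply 2: .XO/XOX/X.O is terminal -1 (O); from .XO/.OX/X.O depth 8

X winning at [.XO/.OX/X.O]: True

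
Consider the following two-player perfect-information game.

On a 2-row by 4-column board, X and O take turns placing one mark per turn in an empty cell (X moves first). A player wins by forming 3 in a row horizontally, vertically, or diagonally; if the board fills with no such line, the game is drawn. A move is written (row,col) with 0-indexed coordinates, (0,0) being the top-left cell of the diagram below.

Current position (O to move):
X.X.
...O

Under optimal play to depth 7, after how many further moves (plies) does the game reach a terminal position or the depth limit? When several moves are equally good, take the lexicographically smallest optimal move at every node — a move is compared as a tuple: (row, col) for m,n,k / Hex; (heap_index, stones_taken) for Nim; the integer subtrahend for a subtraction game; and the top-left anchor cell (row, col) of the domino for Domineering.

p1 O@[X.X./...O]: (0,1)[XOX./...O]+0* (0,3)[X.XO/...O]-1 (1,0)[X.X./O..O]-1 (1,1)[X.X./.O.O]-1 (1,2)[X.X./..OO]-1
p2 X@[XOX./...O]: (0,3)[XOXX/...O]+0* (1,0)[XOX./X..O]+0 (1,1)[XOX./.X.O]+0 (1,2)[XOX./..XO]+0
p3 O@[XOXX/...O]: (1,0)[XOXX/O..O]+0* (1,1)[XOXX/.O.O]+0 (1,2)[XOXX/..OO]+0
p4 X@[XOXX/O..O]: (1,1)[XOXX/OX.O]+0* (1,2)[XOXX/O.XO]+0
p5 O@[XOXX/OX.O]: (1,2)[XOXX/OXOO]+0*
p6 X@[XOXX/OXOO] terminal +0; root [X.X./...O] d7

PV length from [X.X./...O]: 5 plies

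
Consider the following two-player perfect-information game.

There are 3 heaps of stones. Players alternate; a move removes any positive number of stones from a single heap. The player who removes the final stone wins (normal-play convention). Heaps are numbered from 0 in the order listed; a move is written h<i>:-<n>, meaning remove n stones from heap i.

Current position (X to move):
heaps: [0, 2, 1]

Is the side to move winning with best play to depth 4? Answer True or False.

ply 1, X at (0,2,1) | h1:-1=+1→(0,1,1)*; h1:-2=-1→(0,0,1); h2:-1=-1→(0,2,0)
ply 2, O at (0,1,1) | h1:-1=-1→(0,0,1)*; h2:-1=-1→(0,1,0)
ply 3, X at (0,0,1) | h2:-1=+1→(0,0,0)*
ply 4: (0,0,0) is terminal -1 (O); from (0,2,1) depth 4

X winning at [(0,2,1)]: True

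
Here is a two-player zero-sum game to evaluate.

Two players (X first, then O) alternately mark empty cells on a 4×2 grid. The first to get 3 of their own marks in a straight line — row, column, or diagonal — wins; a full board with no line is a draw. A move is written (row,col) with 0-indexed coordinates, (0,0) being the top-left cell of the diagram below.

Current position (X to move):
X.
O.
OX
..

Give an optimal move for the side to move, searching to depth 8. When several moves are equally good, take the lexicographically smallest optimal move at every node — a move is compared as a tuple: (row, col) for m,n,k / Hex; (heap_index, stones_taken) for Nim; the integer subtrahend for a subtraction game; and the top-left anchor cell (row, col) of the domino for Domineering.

X's best at [X./O./OX/..]: (3,0)

ply 1, X at X./O./OX/.. | (0,1)=-1→XX/O./OX/..; (1,1)=-1→X./OX/OX/..; (3,0)=+0→X./O./OX/X.*; (3,1)=-1→X./O./OX/.X
ply 2, O at X./O./OX/X. | (0,1)=+0→XO/O./OX/X.*; (1,1)=+0→X./OO/OX/X.; (3,1)=+0→X./O./OX/XO
ply 3, X at XO/O./OX/X. | (1,1)=+0→XO/OX/OX/X.*; (3,1)=+0→XO/O./OX/XX
ply 4, O at XO/OX/OX/X. | (3,1)=+0→XO/OX/OX/XO*
ply 5: XO/OX/OX/XO is terminal +0 (X); from X./O./OX/.. depth 8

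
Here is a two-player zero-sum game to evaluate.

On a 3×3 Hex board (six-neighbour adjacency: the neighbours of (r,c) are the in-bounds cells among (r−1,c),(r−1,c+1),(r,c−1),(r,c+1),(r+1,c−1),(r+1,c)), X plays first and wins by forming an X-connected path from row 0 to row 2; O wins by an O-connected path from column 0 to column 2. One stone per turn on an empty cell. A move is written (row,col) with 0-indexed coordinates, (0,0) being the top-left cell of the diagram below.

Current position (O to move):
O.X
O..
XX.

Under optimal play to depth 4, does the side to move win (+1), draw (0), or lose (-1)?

value(O.X/O../XX., O) = -1

p1 O@[O.X/O../XX.]: (0,1)[OOX/O../XX.]-1* (1,1)[O.X/OO./XX.]-1 (1,2)[O.X/O.O/XX.]-1 (2,2)[O.X/O../XXO]-1
p2 X@[OOX/O../XX.]: (1,1)[OOX/OX./XX.]+1* (1,2)[OOX/O.X/XX.]+1 (2,2)[OOX/O../XXX]+1
p3 O@[OOX/OX./XX.] terminal -1; root [O.X/O../XX.] d4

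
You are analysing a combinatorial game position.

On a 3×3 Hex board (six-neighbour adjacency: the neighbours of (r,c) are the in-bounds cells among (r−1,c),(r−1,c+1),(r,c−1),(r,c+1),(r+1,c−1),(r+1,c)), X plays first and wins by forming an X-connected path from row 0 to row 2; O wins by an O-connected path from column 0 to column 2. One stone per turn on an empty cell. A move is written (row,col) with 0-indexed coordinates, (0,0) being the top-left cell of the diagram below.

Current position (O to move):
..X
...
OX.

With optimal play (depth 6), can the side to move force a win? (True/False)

ply 1, O at ..X/.../OX. | (0,0)=-1→O.X/.../OX.*; (0,1)=-1→.OX/.../OX.; (1,0)=-1→..X/O../OX.; (1,1)=-1→..X/.O./OX.; (1,2)=-1→..X/..O/OX.; (2,2)=-1→..X/.../OXO
ply 2, X at O.X/.../OX. | (0,1)=+1→OXX/.../OX.*; (1,0)=+1→O.X/X../OX.; (1,1)=+1→O.X/.X./OX.; (1,2)=+1→O.X/..X/OX.; (2,2)=+1→O.X/.../OXX
ply 3, O at OXX/.../OX. | (1,0)=-1→OXX/O../OX.*; (1,1)=-1→OXX/.O./OX.; (1,2)=-1→OXX/..O/OX.; (2,2)=-1→OXX/.../OXO
ply 4, X at OXX/O../OX. | (1,1)=+1→OXX/OX./OX.*; (1,2)=+1→OXX/O.X/OX.; (2,2)=+1→OXX/O../OXX
ply 5: OXX/OX./OX. is terminal -1 (O); from ..X/.../OX. depth 6

O winning at [..X/.../OX.]: False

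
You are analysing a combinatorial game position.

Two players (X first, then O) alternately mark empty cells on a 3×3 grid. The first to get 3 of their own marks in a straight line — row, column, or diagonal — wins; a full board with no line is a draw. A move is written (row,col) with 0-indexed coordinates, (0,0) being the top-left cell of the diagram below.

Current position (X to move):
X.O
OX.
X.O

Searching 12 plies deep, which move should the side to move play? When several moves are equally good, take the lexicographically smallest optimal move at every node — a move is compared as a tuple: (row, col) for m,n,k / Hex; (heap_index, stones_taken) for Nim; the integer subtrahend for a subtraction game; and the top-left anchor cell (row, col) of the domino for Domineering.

X's best at [X.O/OX./X.O]: (1,2)

ply 1, X at X.O/OX./X.O | (0,1)=-1→XXO/OX./X.O; (1,2)=+0→X.O/OXX/X.O*; (2,1)=-1→X.O/OX./XXO
ply 2, O at X.O/OXX/X.O | (0,1)=+0→XOO/OXX/X.O*; (2,1)=+0→X.O/OXX/XOO
ply 3, X at XOO/OXX/X.O | (2,1)=+0→XOO/OXX/XXO*
ply 4: XOO/OXX/XXO is terminal +0 (O); from X.O/OX./X.O depth 12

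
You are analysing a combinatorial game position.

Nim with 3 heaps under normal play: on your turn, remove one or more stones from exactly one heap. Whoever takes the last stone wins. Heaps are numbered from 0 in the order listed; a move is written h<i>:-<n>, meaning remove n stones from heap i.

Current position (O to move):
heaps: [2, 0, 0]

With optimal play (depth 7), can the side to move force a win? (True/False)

[(2,0,0)] O move#1: h0:-1:-1/(1,0,0), h0:-2:+1/(0,0,0)*
[(0,0,0)] end (terminal -1, X#2); searched (2,0,0) to 7

O winning at [(2,0,0)]: True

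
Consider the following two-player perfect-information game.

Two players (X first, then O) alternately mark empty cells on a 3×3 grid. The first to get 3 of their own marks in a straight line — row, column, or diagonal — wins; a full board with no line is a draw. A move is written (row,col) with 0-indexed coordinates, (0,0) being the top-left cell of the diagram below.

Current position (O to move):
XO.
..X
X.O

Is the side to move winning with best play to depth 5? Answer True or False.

O winning at [XO./..X/X.O]: False

ply 1, O at XO./..X/X.O | (0,2)=-1→XOO/..X/X.O; (1,0)=+0→XO./O.X/X.O*; (1,1)=-1→XO./.OX/X.O; (2,1)=-1→XO./..X/XOO
ply 2, X at XO./O.X/X.O | (0,2)=+0→XOX/O.X/X.O*; (1,1)=+0→XO./OXX/X.O; (2,1)=+0→XO./O.X/XXO
ply 3, O at XOX/O.X/X.O | (1,1)=+0→XOX/OOX/X.O*; (2,1)=-1→XOX/O.X/XOO
ply 4, X at XOX/OOX/X.O | (2,1)=+0→XOX/OOX/XXO*
ply 5: XOX/OOX/XXO is terminal +0 (O); from XO./..X/X.O depth 5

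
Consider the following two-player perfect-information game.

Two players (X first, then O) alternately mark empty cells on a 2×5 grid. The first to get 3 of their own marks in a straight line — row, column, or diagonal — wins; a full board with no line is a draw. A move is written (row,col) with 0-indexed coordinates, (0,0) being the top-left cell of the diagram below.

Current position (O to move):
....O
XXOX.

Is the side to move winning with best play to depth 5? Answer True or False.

O winning at [....O/XXOX.]: False

ply 1, O at ....O/XXOX. | (0,0)=+0→O...O/XXOX.*; (0,1)=+0→.O..O/XXOX.; (0,2)=+0→..O.O/XXOX.; (0,3)=+0→...OO/XXOX.; (1,4)=+0→....O/XXOXO
ply 2, X at O...O/XXOX. | (0,1)=+0→OX..O/XXOX.*; (0,2)=+0→O.X.O/XXOX.; (0,3)=+0→O..XO/XXOX.; (1,4)=-1→O...O/XXOXX
ply 3, O at OX..O/XXOX. | (0,2)=+0→OXO.O/XXOX.*; (0,3)=+0→OX.OO/XXOX.; (1,4)=+0→OX..O/XXOXO
ply 4, X at OXO.O/XXOX. | (0,3)=+0→OXOXO/XXOX.*; (1,4)=-1→OXO.O/XXOXX
ply 5, O at OXOXO/XXOX. | (1,4)=+0→OXOXO/XXOXO*
ply 6: OXOXO/XXOXO is terminal +0 (X); from ....O/XXOX. depth 5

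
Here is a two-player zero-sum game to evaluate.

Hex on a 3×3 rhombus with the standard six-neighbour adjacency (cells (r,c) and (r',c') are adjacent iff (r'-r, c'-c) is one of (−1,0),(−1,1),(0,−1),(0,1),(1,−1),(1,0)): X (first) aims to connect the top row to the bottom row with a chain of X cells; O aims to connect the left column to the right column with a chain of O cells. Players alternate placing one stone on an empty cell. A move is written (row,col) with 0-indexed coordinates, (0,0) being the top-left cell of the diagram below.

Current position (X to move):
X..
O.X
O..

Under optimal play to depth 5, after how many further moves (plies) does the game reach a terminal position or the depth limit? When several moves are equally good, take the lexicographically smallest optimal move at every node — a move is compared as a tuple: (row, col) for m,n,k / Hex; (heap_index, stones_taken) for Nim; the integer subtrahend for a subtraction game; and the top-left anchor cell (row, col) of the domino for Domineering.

p1 X@[X../O.X/O..]: (0,1)[XX./O.X/O..]+1* (0,2)[X.X/O.X/O..]+1 (1,1)[X../OXX/O..]+1 (2,1)[X../O.X/OX.]-1 (2,2)[X../O.X/O.X]-1
p2 O@[XX./O.X/O..]: (0,2)[XXO/O.X/O..]-1* (1,1)[XX./OOX/O..]-1 (2,1)[XX./O.X/OO.]-1 (2,2)[XX./O.X/O.O]-1
p3 X@[XXO/O.X/O..]: (1,1)[XXO/OXX/O..]+1* (2,1)[XXO/O.X/OX.]-1 (2,2)[XXO/O.X/O.X]-1
p4 O@[XXO/OXX/O..]: (2,1)[XXO/OXX/OO.]-1* (2,2)[XXO/OXX/O.O]-1
p5 X@[XXO/OXX/OO.]: (2,2)[XXO/OXX/OOX]+1*
p6 O@[XXO/OXX/OOX] terminal -1; root [X../O.X/O..] d5

PV length from [X../O.X/O..]: 5 plies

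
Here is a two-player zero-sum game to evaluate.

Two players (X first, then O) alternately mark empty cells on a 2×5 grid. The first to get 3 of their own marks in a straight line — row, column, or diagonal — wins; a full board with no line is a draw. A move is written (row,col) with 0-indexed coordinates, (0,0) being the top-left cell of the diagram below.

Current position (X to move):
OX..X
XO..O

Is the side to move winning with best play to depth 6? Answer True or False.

X winning at [OX..X/XO..O]: False

[OX..X/XO..O] X move#1: (0,2):+0/OXX.X/XO..O*, (0,3):+0/OX.XX/XO..O, (1,2):+0/OX..X/XOX.O, (1,3):+0/OX..X/XO.XO
[OXX.X/XO..O] O move#2: (0,3):+0/OXXOX/XO..O*, (1,2):-1/OXX.X/XOO.O, (1,3):-1/OXX.X/XO.OO
[OXXOX/XO..O] X move#3: (1,2):+0/OXXOX/XOX.O*, (1,3):+0/OXXOX/XO.XO
[OXXOX/XOX.O] O move#4: (1,3):+0/OXXOX/XOXOO*
[OXXOX/XOXOO] end (terminal +0, X#5); searched OX..X/XO..O to 6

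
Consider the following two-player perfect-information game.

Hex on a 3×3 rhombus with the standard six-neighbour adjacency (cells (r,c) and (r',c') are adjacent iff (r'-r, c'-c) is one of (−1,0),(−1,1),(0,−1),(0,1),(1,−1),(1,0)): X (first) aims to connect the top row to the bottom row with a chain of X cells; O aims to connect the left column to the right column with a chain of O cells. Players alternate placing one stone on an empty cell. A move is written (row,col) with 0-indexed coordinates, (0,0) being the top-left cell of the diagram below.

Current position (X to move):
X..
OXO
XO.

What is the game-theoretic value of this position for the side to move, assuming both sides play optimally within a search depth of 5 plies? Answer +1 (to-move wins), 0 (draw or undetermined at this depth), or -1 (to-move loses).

ply 1, X at X../OXO/XO. | (0,1)=+1→XX./OXO/XO.*; (0,2)=+1→X.X/OXO/XO.; (2,2)=+1→X../OXO/XOX
ply 2: XX./OXO/XO. is terminal -1 (O); from X../OXO/XO. depth 5

value(X../OXO/XO., X) = +1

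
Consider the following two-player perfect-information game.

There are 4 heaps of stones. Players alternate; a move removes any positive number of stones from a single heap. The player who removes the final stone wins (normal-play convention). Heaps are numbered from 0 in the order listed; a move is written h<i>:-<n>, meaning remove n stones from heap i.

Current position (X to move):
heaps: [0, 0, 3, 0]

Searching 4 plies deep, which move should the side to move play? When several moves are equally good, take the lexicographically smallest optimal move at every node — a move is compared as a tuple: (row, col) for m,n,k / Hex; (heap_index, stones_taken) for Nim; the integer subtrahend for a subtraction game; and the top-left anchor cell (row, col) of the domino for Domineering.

p1 X@[(0,0,3,0)]: h2:-1[(0,0,2,0)]-1 h2:-2[(0,0,1,0)]-1 h2:-3[(0,0,0,0)]+1*
p2 O@[(0,0,0,0)] terminal -1; root [(0,0,3,0)] d4

X's best at [(0,0,3,0)]: h2:-3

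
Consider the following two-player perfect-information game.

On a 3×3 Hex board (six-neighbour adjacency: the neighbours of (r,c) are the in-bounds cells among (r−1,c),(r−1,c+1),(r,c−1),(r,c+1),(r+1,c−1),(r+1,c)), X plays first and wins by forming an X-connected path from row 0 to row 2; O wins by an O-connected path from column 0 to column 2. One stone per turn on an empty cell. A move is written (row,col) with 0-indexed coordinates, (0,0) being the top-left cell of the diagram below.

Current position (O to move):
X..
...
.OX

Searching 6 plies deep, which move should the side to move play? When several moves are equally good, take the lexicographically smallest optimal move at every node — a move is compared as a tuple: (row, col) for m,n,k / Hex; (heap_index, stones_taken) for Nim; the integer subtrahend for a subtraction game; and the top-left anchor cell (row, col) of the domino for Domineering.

p1 O@[X../.../.OX]: (0,1)[XO./.../.OX]-1 (0,2)[X.O/.../.OX]-1 (1,0)[X../O../.OX]-1 (1,1)[X../.O./.OX]+1* (1,2)[X../..O/.OX]-1 (2,0)[X../.../OOX]-1
p2 X@[X../.O./.OX]: (0,1)[XX./.O./.OX]-1* (0,2)[X.X/.O./.OX]-1 (1,0)[X../XO./.OX]-1 (1,2)[X../.OX/.OX]-1 (2,0)[X../.O./XOX]-1
p3 O@[XX./.O./.OX]: (0,2)[XXO/.O./.OX]+1* (1,0)[XX./OO./.OX]+1 (1,2)[XX./.OO/.OX]+1 (2,0)[XX./.O./OOX]+1
p4 X@[XXO/.O./.OX]: (1,0)[XXO/XO./.OX]-1* (1,2)[XXO/.OX/.OX]-1 (2,0)[XXO/.O./XOX]-1
p5 O@[XXO/XO./.OX]: (1,2)[XXO/XOO/.OX]-1 (2,0)[XXO/XO./OOX]+1*
p6 X@[XXO/XO./OOX] terminal -1; root [X../.../.OX] d6

O's best at [X../.../.OX]: (1,1)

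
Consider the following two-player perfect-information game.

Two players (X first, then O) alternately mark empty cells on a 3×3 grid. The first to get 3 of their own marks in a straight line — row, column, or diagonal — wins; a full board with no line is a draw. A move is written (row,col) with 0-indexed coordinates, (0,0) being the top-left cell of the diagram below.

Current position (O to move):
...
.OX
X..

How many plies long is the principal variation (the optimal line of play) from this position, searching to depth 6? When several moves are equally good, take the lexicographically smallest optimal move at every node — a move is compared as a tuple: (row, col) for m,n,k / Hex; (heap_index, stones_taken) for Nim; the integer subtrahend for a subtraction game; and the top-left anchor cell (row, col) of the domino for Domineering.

PV length from [.../.OX/X..]: 6 plies

ply 1, O at .../.OX/X.. | (0,0)=-1→O../.OX/X..; (0,1)=+0→.O./.OX/X..*; (0,2)=+0→..O/.OX/X..; (1,0)=-1→.../OOX/X..; (2,1)=+0→.../.OX/XO.; (2,2)=+0→.../.OX/X.O
ply 2, X at .O./.OX/X.. | (0,0)=-1→XO./.OX/X..; (0,2)=-1→.OX/.OX/X..; (1,0)=-1→.O./XOX/X..; (2,1)=+0→.O./.OX/XX.*; (2,2)=-1→.O./.OX/X.X
ply 3, O at .O./.OX/XX. | (0,0)=-1→OO./.OX/XX.; (0,2)=-1→.OO/.OX/XX.; (1,0)=-1→.O./OOX/XX.; (2,2)=+0→.O./.OX/XXO*
ply 4, X at .O./.OX/XXO | (0,0)=+0→XO./.OX/XXO*; (0,2)=-1→.OX/.OX/XXO; (1,0)=-1→.O./XOX/XXO
ply 5, O at XO./.OX/XXO | (0,2)=-1→XOO/.OX/XXO; (1,0)=+0→XO./OOX/XXO*
ply 6, X at XO./OOX/XXO | (0,2)=+0→XOX/OOX/XXO*
ply 7: XOX/OOX/XXO is terminal +0 (O); from .../.OX/X.. depth 6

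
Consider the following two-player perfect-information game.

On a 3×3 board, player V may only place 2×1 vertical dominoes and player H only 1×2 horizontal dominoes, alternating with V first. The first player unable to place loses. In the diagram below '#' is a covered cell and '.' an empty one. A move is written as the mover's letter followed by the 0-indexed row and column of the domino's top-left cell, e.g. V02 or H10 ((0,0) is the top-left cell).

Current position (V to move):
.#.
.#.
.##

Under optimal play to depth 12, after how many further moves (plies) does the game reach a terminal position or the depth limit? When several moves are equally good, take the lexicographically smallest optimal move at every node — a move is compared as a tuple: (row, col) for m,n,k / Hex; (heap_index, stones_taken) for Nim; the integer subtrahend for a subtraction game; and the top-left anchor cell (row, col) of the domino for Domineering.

PV length from [.#./.#./.##]: 1 ply

[.#./.#./.##] V move#1: V00:+1/##./##./.##*, V02:+1/.##/.##/.##, V10:+1/.#./##./###
[##./##./.##] end (terminal -1, H#2); searched .#./.#./.## to 12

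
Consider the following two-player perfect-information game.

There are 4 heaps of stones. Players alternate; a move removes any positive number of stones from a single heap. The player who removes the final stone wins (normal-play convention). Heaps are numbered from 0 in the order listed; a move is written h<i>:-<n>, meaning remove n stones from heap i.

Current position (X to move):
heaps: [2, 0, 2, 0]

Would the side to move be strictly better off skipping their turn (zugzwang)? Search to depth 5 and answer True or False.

zugzwang((2,0,2,0), X) = True

[(2,0,2,0)] X move#1: h0:-1:-1/(1,0,2,0)*, h0:-2:-1/(0,0,2,0), h2:-1:-1/(2,0,1,0), h2:-2:-1/(2,0,0,0)
[(1,0,2,0)] O move#2: h0:-1:-1/(0,0,2,0), h2:-1:+1/(1,0,1,0)*, h2:-2:-1/(1,0,0,0)
[(1,0,1,0)] X move#3: h0:-1:-1/(0,0,1,0)*, h2:-1:-1/(1,0,0,0)
[(0,0,1,0)] O move#4: h2:-1:+1/(0,0,0,0)*
[(0,0,0,0)] end (terminal -1, X#5); searched (2,0,2,0) to 5
pass branch (O moves first from the same position):
  | [(2,0,2,0)] O move#1: h0:-1:-1/(1,0,2,0)*, h0:-2:-1/(0,0,2,0), h2:-1:-1/(2,0,1,0), h2:-2:-1/(2,0,0,0)
  | [(1,0,2,0)] X move#2: h0:-1:-1/(0,0,2,0), h2:-1:+1/(1,0,1,0)*, h2:-2:-1/(1,0,0,0)
  | [(1,0,1,0)] O move#3: h0:-1:-1/(0,0,1,0)*, h2:-1:-1/(1,0,0,0)
  | [(0,0,1,0)] X move#4: h2:-1:+1/(0,0,0,0)*
  | [(0,0,0,0)] end (terminal -1, O#5); searched (2,0,2,0) to 5
X moving scores -1; X passing scores +1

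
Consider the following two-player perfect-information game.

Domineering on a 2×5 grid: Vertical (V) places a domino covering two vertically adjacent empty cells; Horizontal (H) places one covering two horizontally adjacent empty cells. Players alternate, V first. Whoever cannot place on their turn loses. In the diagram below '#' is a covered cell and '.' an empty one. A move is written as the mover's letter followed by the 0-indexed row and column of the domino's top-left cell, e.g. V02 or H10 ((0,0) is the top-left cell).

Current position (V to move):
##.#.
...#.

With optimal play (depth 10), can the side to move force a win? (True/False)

V winning at [##.#./...#.]: True

ply 1, V at ##.#./...#. | V02=+1→####./..##.*; V04=-1→##.##/...##
ply 2, H at ####./..##. | H10=-1→####./####.*
ply 3, V at ####./####. | V04=+1→#####/#####*
ply 4: #####/##### is terminal -1 (H); from ##.#./...#. depth 10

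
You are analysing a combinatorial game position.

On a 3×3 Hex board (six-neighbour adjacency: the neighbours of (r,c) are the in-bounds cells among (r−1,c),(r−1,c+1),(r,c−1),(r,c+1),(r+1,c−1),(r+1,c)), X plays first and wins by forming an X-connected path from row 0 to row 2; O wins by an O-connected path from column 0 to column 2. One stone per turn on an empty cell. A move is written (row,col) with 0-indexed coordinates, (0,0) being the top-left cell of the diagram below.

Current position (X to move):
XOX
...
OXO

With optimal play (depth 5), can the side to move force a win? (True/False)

[XOX/.../OXO] X move#1: (1,0):+1/XOX/X../OXO*, (1,1):+1/XOX/.X./OXO, (1,2):+1/XOX/..X/OXO
[XOX/X../OXO] O move#2: (1,1):-1/XOX/XO./OXO*, (1,2):-1/XOX/X.O/OXO
[XOX/XO./OXO] X move#3: (1,2):+1/XOX/XOX/OXO*
[XOX/XOX/OXO] end (terminal -1, O#4); searched XOX/.../OXO to 5

X winning at [XOX/.../OXO]: True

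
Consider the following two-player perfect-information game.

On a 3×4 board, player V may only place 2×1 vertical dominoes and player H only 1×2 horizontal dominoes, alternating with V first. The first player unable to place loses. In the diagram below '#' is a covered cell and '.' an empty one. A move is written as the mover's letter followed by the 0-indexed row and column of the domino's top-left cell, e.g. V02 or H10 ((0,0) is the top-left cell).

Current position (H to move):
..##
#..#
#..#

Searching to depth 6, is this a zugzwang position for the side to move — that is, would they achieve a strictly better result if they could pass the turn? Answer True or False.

zugzwang(..##/#..#/#..#, H) = False

[..##/#..#/#..#] H move#1: H00:-1/####/#..#/#..#, H11:+1/..##/####/#..#*, H21:-1/..##/#..#/####
[..##/####/#..#] end (terminal -1, V#2); searched ..##/#..#/#..# to 6
if H skipped the turn, V would face:
~ [..##/#..#/#..#] V move#1: V01:-1/.###/##.#/#..#, V11:+1/..##/##.#/##.#*, V12:+1/..##/#.##/#.##
~ [..##/##.#/##.#] H move#2: H00:-1/####/##.#/##.#*
~ [####/##.#/##.#] V move#3: V12:+1/####/####/####*
~ [####/####/####] end (terminal -1, H#4); searched ..##/#..#/#..# to 6
compare (H): move=+1 vs pass=-1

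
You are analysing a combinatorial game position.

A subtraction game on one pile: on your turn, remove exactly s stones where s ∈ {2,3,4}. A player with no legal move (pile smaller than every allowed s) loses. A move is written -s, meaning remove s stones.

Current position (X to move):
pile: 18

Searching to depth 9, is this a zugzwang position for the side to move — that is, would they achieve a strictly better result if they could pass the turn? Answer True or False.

ply 1, X at 18 | -2=-1→16*; -3=-1→15; -4=-1→14
ply 2, O at 16 | -2=-1→14; -3=+1→13*; -4=+1→12
ply 3, X at 13 | -2=-1→11*; -3=-1→10; -4=-1→9
ply 4, O at 11 | -2=-1→9; -3=-1→8; -4=+1→7*
ply 5, X at 7 | -2=-1→5*; -3=-1→4; -4=-1→3
ply 6, O at 5 | -2=-1→3; -3=-1→2; -4=+1→1*
ply 7: 1 is terminal -1 (X); from 18 depth 9
pass branch (O moves first from the same position):
  | ply 1, O at 18 | -2=-1→16*; -3=-1→15; -4=-1→14
  | ply 2, X at 16 | -2=-1→14; -3=+1→13*; -4=+1→12
  | ply 3, O at 13 | -2=-1→11*; -3=-1→10; -4=-1→9
  | ply 4, X at 11 | -2=-1→9; -3=-1→8; -4=+1→7*
  | ply 5, O at 7 | -2=-1→5*; -3=-1→4; -4=-1→3
  | ply 6, X at 5 | -2=-1→3; -3=-1→2; -4=+1→1*
  | ply 7: 1 is terminal -1 (O); from 18 depth 9
X moving scores -1; X passing scores +1

zugzwang(18, X) = True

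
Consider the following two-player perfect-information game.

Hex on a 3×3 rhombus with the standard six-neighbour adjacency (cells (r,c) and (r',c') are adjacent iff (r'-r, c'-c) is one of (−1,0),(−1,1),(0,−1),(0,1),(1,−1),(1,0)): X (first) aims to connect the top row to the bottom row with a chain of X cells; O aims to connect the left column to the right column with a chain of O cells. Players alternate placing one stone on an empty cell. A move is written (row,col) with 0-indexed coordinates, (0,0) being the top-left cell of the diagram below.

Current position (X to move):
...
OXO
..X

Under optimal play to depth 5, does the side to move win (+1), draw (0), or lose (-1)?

ply 1, X at .../OXO/..X | (0,0)=+1→X../OXO/..X*; (0,1)=+1→.X./OXO/..X; (0,2)=+1→..X/OXO/..X; (2,0)=+1→.../OXO/X.X; (2,1)=+1→.../OXO/.XX
ply 2, O at X../OXO/..X | (0,1)=-1→XO./OXO/..X*; (0,2)=-1→X.O/OXO/..X; (2,0)=-1→X../OXO/O.X; (2,1)=-1→X../OXO/.OX
ply 3, X at XO./OXO/..X | (0,2)=+1→XOX/OXO/..X*; (2,0)=-1→XO./OXO/X.X; (2,1)=-1→XO./OXO/.XX
ply 4, O at XOX/OXO/..X | (2,0)=-1→XOX/OXO/O.X*; (2,1)=-1→XOX/OXO/.OX
ply 5, X at XOX/OXO/O.X | (2,1)=+1→XOX/OXO/OXX*
ply 6: XOX/OXO/OXX is terminal -1 (O); from .../OXO/..X depth 5

value(.../OXO/..X, X) = +1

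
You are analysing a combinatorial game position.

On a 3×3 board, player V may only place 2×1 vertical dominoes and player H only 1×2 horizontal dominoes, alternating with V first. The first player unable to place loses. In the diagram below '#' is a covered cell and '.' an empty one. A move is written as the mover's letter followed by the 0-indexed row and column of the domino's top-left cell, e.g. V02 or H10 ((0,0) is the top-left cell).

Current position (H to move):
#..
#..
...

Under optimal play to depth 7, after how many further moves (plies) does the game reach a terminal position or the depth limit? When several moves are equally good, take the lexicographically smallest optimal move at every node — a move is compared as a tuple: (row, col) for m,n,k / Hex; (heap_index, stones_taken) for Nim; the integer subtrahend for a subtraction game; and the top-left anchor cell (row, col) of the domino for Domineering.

p1 H@[#../#../...]: H01[###/#../...]-1 H11[#../###/...]+1* H20[#../#../##.]-1 H21[#../#../.##]-1
p2 V@[#../###/...] terminal -1; root [#../#../...] d7

PV length from [#../#../...]: 1 ply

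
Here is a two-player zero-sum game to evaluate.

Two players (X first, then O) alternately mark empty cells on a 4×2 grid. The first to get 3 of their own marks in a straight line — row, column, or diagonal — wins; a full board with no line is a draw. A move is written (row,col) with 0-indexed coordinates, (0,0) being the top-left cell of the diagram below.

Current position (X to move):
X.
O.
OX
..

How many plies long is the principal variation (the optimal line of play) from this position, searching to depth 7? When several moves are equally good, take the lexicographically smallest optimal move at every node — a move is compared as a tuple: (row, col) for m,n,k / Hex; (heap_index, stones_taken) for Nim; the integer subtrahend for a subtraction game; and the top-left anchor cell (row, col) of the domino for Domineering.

ply 1, X at X./O./OX/.. | (0,1)=-1→XX/O./OX/..; (1,1)=-1→X./OX/OX/..; (3,0)=+0→X./O./OX/X.*; (3,1)=-1→X./O./OX/.X
ply 2, O at X./O./OX/X. | (0,1)=+0→XO/O./OX/X.*; (1,1)=+0→X./OO/OX/X.; (3,1)=+0→X./O./OX/XO
ply 3, X at XO/O./OX/X. | (1,1)=+0→XO/OX/OX/X.*; (3,1)=+0→XO/O./OX/XX
ply 4, O at XO/OX/OX/X. | (3,1)=+0→XO/OX/OX/XO*
ply 5: XO/OX/OX/XO is terminal +0 (X); from X./O./OX/.. depth 7

PV length from [X./O./OX/..]: 4 plies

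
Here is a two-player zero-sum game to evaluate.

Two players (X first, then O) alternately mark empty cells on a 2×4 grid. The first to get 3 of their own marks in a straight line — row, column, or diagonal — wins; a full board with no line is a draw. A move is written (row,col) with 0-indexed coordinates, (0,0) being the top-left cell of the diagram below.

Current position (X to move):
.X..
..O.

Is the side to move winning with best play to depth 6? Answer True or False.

X winning at [.X../..O.]: True

p1 X@[.X../..O.]: (0,0)[XX../..O.]+0 (0,2)[.XX./..O.]+1* (0,3)[.X.X/..O.]+0 (1,0)[.X../X.O.]+0 (1,1)[.X../.XO.]+0 (1,3)[.X../..OX]+0
p2 O@[.XX./..O.]: (0,0)[OXX./..O.]-1* (0,3)[.XXO/..O.]-1 (1,0)[.XX./O.O.]-1 (1,1)[.XX./.OO.]-1 (1,3)[.XX./..OO]-1
p3 X@[OXX./..O.]: (0,3)[OXXX/..O.]+1* (1,0)[OXX./X.O.]+0 (1,1)[OXX./.XO.]+0 (1,3)[OXX./..OX]+0
p4 O@[OXXX/..O.] terminal -1; root [.X../..O.] d6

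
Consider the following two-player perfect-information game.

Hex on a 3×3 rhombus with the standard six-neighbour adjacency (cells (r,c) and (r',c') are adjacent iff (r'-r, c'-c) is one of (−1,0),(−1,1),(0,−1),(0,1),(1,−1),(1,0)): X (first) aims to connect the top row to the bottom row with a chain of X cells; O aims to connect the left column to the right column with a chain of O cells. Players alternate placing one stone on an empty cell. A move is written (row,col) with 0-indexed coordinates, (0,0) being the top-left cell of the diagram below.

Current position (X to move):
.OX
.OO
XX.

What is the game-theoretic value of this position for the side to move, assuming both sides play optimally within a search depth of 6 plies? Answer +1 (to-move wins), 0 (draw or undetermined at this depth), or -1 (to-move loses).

p1 X@[.OX/.OO/XX.]: (0,0)[XOX/.OO/XX.]-1* (1,0)[.OX/XOO/XX.]-1 (2,2)[.OX/.OO/XXX]-1
p2 O@[XOX/.OO/XX.]: (1,0)[XOX/OOO/XX.]+1* (2,2)[XOX/.OO/XXO]-1
p3 X@[XOX/OOO/XX.] terminal -1; root [.OX/.OO/XX.] d6

value(.OX/.OO/XX., X) = -1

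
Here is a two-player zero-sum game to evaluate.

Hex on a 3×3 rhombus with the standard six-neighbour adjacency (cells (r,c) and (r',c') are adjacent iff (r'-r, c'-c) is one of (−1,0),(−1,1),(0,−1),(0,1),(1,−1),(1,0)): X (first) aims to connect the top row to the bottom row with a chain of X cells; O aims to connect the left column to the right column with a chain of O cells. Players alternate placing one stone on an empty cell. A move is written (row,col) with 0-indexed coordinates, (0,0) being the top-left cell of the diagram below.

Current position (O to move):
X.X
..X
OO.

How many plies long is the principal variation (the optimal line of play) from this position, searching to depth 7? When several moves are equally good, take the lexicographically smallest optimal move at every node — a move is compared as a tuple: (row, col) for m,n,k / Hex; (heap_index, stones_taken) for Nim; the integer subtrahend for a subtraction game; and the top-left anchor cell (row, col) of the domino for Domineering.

p1 O@[X.X/..X/OO.]: (0,1)[XOX/..X/OO.]-1 (1,0)[X.X/O.X/OO.]-1 (1,1)[X.X/.OX/OO.]-1 (2,2)[X.X/..X/OOO]+1*
p2 X@[X.X/..X/OOO] terminal -1; root [X.X/..X/OO.] d7

PV length from [X.X/..X/OO.]: 1 ply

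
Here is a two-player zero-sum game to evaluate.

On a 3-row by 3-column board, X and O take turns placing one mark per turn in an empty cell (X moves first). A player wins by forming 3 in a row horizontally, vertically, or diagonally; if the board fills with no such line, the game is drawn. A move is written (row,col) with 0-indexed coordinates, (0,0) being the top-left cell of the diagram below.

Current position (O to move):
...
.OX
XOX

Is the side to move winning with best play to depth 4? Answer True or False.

[.../.OX/XOX] O move#1: (0,0):-1/O../.OX/XOX, (0,1):+1/.O./.OX/XOX*, (0,2):+0/..O/.OX/XOX, (1,0):-1/.../OOX/XOX
[.O./.OX/XOX] end (terminal -1, X#2); searched .../.OX/XOX to 4

O winning at [.../.OX/XOX]: True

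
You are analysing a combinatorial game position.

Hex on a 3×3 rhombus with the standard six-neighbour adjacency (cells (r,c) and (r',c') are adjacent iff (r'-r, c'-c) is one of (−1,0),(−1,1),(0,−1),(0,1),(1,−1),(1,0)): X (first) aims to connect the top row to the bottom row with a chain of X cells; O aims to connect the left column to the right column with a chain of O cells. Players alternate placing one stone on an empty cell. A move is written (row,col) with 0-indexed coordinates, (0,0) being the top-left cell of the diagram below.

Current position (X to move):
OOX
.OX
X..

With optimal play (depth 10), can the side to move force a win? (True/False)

[OOX/.OX/X..] X move#1: (1,0):+1/OOX/XOX/X..*, (2,1):+1/OOX/.OX/XX., (2,2):+1/OOX/.OX/X.X
[OOX/XOX/X..] O move#2: (2,1):-1/OOX/XOX/XO.*, (2,2):-1/OOX/XOX/X.O
[OOX/XOX/XO.] X move#3: (2,2):+1/OOX/XOX/XOX*
[OOX/XOX/XOX] end (terminal -1, O#4); searched OOX/.OX/X.. to 10

X winning at [OOX/.OX/X..]: True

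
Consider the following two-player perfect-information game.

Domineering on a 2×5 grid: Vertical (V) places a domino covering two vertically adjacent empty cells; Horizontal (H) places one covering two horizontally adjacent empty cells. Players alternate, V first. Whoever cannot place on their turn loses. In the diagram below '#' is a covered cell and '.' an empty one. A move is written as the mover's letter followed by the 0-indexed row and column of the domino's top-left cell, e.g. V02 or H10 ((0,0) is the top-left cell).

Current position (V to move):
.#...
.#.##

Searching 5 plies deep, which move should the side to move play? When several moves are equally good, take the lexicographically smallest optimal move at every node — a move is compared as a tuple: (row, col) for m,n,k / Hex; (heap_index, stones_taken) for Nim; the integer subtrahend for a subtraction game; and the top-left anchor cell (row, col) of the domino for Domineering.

V's best at [.#.../.#.##]: V02

ply 1, V at .#.../.#.## | V00=-1→##.../##.##; V02=+1→.##../.####*
ply 2, H at .##../.#### | H03=-1→.####/.####*
ply 3, V at .####/.#### | V00=+1→#####/#####*
ply 4: #####/##### is terminal -1 (H); from .#.../.#.## depth 5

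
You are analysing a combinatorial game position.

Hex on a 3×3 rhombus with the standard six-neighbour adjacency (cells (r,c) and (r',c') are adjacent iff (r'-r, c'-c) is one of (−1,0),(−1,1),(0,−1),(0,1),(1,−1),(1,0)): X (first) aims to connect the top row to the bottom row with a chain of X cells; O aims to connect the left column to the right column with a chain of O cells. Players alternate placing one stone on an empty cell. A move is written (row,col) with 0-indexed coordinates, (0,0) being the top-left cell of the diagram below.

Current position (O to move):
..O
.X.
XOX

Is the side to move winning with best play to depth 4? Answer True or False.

O winning at [..O/.X./XOX]: True

p1 O@[..O/.X./XOX]: (0,0)[O.O/.X./XOX]-1 (0,1)[.OO/.X./XOX]+1* (1,0)[..O/OX./XOX]-1 (1,2)[..O/.XO/XOX]-1
p2 X@[.OO/.X./XOX]: (0,0)[XOO/.X./XOX]-1* (1,0)[.OO/XX./XOX]-1 (1,2)[.OO/.XX/XOX]-1
p3 O@[XOO/.X./XOX]: (1,0)[XOO/OX./XOX]+1* (1,2)[XOO/.XO/XOX]-1
p4 X@[XOO/OX./XOX] terminal -1; root [..O/.X./XOX] d4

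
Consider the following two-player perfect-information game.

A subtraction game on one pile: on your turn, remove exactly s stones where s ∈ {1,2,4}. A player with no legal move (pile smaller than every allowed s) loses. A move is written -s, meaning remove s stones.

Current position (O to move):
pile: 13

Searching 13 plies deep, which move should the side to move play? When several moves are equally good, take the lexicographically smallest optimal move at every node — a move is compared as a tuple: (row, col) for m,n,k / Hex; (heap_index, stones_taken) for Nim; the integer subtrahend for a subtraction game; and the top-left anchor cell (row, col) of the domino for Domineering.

ply 1, O at 13 | -1=+1→12*; -2=-1→11; -4=+1→9
ply 2, X at 12 | -1=-1→11*; -2=-1→10; -4=-1→8
ply 3, O at 11 | -1=-1→10; -2=+1→9*; -4=-1→7
ply 4, X at 9 | -1=-1→8*; -2=-1→7; -4=-1→5
ply 5, O at 8 | -1=-1→7; -2=+1→6*; -4=-1→4
ply 6, X at 6 | -1=-1→5*; -2=-1→4; -4=-1→2
ply 7, O at 5 | -1=-1→4; -2=+1→3*; -4=-1→1
ply 8, X at 3 | -1=-1→2*; -2=-1→1
ply 9, O at 2 | -1=-1→1; -2=+1→0*
ply 10: 0 is terminal -1 (X); from 13 depth 13

O's best at [13]: -1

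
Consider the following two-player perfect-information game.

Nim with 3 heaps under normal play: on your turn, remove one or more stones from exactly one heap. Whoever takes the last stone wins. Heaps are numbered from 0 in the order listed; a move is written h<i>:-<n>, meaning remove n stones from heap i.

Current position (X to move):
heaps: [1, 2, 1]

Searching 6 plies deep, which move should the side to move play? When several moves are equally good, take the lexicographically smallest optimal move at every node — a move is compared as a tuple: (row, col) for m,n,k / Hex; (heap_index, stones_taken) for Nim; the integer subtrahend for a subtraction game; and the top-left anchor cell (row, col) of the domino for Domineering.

X's best at [(1,2,1)]: h1:-2

p1 X@[(1,2,1)]: h0:-1[(0,2,1)]-1 h1:-1[(1,1,1)]-1 h1:-2[(1,0,1)]+1* h2:-1[(1,2,0)]-1
p2 O@[(1,0,1)]: h0:-1[(0,0,1)]-1* h2:-1[(1,0,0)]-1
p3 X@[(0,0,1)]: h2:-1[(0,0,0)]+1*
p4 O@[(0,0,0)] terminal -1; root [(1,2,1)] d6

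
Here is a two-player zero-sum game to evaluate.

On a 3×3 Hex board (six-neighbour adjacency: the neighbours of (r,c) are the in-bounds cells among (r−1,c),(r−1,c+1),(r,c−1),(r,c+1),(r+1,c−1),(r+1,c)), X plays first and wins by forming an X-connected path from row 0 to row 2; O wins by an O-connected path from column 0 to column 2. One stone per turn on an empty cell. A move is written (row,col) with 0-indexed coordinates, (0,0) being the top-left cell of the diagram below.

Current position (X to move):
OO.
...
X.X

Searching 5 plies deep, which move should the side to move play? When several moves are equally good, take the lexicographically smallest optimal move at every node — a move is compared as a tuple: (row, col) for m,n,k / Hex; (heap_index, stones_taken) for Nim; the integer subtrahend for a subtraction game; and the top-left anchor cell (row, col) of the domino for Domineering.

ply 1, X at OO./.../X.X | (0,2)=+1→OOX/.../X.X*; (1,0)=-1→OO./X../X.X; (1,1)=-1→OO./.X./X.X; (1,2)=-1→OO./..X/X.X; (2,1)=-1→OO./.../XXX
ply 2, O at OOX/.../X.X | (1,0)=-1→OOX/O../X.X*; (1,1)=-1→OOX/.O./X.X; (1,2)=-1→OOX/..O/X.X; (2,1)=-1→OOX/.../XOX
ply 3, X at OOX/O../X.X | (1,1)=+1→OOX/OX./X.X*; (1,2)=+1→OOX/O.X/X.X; (2,1)=+1→OOX/O../XXX
ply 4: OOX/OX./X.X is terminal -1 (O); from OO./.../X.X depth 5

X's best at [OO./.../X.X]: (0,2)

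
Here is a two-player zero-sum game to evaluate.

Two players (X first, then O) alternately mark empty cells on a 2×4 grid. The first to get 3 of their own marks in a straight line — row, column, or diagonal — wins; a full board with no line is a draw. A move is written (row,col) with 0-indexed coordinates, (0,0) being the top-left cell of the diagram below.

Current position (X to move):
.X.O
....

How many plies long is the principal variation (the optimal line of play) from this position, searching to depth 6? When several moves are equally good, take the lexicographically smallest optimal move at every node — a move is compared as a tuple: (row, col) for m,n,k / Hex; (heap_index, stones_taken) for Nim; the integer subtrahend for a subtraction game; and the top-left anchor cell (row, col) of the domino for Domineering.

PV length from [.X.O/....]: 6 plies

p1 X@[.X.O/....]: (0,0)[XX.O/....]+0* (0,2)[.XXO/....]+0 (1,0)[.X.O/X...]+0 (1,1)[.X.O/.X..]+0 (1,2)[.X.O/..X.]+0 (1,3)[.X.O/...X]+0
p2 O@[XX.O/....]: (0,2)[XXOO/....]+0* (1,0)[XX.O/O...]-1 (1,1)[XX.O/.O..]-1 (1,2)[XX.O/..O.]-1 (1,3)[XX.O/...O]-1
p3 X@[XXOO/....]: (1,0)[XXOO/X...]+0* (1,1)[XXOO/.X..]+0 (1,2)[XXOO/..X.]+0 (1,3)[XXOO/...X]+0
p4 O@[XXOO/X...]: (1,1)[XXOO/XO..]+0* (1,2)[XXOO/X.O.]+0 (1,3)[XXOO/X..O]+0
p5 X@[XXOO/XO..]: (1,2)[XXOO/XOX.]+0* (1,3)[XXOO/XO.X]+0
p6 O@[XXOO/XOX.]: (1,3)[XXOO/XOXO]+0*
p7 X@[XXOO/XOXO] terminal +0; root [.X.O/....] d6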